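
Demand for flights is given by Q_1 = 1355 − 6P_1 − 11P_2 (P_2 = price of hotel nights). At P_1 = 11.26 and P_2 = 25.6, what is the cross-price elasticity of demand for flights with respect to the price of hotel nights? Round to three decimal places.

At P_1 = 11.26 and P_2 = 25.6: Q_1 = 1005.84.
∂Q_1/∂P_2 = -11.
ε = (∂Q_1/∂P_2)(P_2/Q_1) = -11 × (25.6/1005.84) ≈ -0.280.

-0.280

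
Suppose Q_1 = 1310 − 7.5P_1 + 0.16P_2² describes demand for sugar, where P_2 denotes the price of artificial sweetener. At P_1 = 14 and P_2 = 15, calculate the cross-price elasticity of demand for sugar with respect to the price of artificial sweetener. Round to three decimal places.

At P_1 = 14 and P_2 = 15: Q_1 = 1241.
∂Q_1/∂P_2 = 0.32P_2 = 0.32(15) = 4.8000.
ε = (∂Q_1/∂P_2)(P_2/Q_1) = 4.8000 × (15/1241) ≈ 0.058.

0.058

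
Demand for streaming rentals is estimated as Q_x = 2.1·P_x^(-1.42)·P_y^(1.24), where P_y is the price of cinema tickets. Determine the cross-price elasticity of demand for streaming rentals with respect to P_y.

In a log-linear (constant-elasticity) demand function, the coefficient on the exponent of P_y is the cross-price elasticity.
ε = 1.24. Positive, so streaming rentals and cinema tickets are substitutes.

1.24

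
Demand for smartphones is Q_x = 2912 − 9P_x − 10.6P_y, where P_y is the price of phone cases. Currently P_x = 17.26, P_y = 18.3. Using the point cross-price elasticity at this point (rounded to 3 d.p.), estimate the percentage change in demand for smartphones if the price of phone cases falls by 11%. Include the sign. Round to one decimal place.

At P_x = 17.26, P_y = 18.3: Q_x = 2562.68.
∂Q_x/∂P_y = -10.6.
ε = (∂Q_x/∂P_y)(P_y/Q_x) = -10.6000 × 18.3/2562.68 ≈ -0.076.
%ΔQ_x ≈ ε × %ΔP_y = -0.076 × (-11%) = 0.8%.

0.8%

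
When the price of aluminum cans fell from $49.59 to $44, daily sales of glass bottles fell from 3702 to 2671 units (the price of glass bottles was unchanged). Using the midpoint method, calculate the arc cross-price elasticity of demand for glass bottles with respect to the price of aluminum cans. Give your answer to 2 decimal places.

2.71

ΔQ_A = 2671 − 3702 = -1031; ΔP_B = 44 − 49.59 = -5.59.
Midpoints: Q̄_A = 3186.5, P̄_B = 46.80.
ε = (ΔQ_A/Q̄_A)/(ΔP_B/P̄_B) = (-1031/3186.5)/(-5.59/46.80) ≈ 2.71.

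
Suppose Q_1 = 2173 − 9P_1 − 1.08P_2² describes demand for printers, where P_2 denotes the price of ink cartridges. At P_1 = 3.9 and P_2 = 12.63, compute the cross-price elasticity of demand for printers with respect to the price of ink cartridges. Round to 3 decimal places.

-0.175

At P_1 = 3.9 and P_2 = 12.63: Q_1 = 1965.622.
∂Q_1/∂P_2 = -2.16P_2 = -2.16(12.63) = -27.2808.
ε = (∂Q_1/∂P_2)(P_2/Q_1) = -27.2808 × (12.63/1965.622) ≈ -0.175.
ε < 0: complements.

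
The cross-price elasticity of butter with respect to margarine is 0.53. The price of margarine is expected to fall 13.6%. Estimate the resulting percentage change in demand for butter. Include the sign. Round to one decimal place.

-7.2%

%ΔQ ≈ ε × %ΔP of margarine = 0.53 × (-13.6%) = -7.2%.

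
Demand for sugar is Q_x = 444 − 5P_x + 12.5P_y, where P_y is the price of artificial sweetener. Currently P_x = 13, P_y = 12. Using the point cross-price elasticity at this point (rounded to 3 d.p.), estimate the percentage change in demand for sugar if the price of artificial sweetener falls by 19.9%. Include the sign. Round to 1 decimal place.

At P_x = 13, P_y = 12: Q_x = 529.
∂Q_x/∂P_y = 12.5.
ε = (∂Q_x/∂P_y)(P_y/Q_x) = 12.5000 × 12/529 ≈ 0.284.
%ΔQ_x ≈ ε × %ΔP_y = 0.284 × (-19.9%) = -5.7%.

-5.7%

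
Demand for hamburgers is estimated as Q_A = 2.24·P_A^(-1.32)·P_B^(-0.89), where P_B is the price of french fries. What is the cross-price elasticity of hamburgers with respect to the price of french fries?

-0.89

In a log-linear (constant-elasticity) demand function, the coefficient on the exponent of P_B is the cross-price elasticity.
ε = -0.89. Negative, so hamburgers and french fries are complements.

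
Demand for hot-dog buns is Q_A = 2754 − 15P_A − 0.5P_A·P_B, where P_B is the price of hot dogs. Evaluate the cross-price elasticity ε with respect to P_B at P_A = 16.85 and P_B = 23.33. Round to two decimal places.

At P_A = 16.85 and P_B = 23.33: Q_A = 2304.695.
∂Q_A/∂P_B = -0.5P_A = -0.5(16.85) = -8.4250.
ε = (∂Q_A/∂P_B)(P_B/Q_A) = -8.4250 × (23.33/2304.695) ≈ -0.09.
ε < 0: complements.

-0.09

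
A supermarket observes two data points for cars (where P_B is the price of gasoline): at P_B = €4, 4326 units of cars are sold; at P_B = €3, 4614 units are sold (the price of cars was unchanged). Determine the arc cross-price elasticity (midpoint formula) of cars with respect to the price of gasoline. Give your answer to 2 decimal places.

-0.23

ΔQ_A = 4614 − 4326 = 288; ΔP_B = 3 − 4 = -1.
Midpoints: Q̄_A = 4470.0, P̄_B = 3.50.
ε = (ΔQ_A/Q̄_A)/(ΔP_B/P̄_B) = (288/4470.0)/(-1/3.50) ≈ -0.23.
ε < 0: cars and gasoline are complements.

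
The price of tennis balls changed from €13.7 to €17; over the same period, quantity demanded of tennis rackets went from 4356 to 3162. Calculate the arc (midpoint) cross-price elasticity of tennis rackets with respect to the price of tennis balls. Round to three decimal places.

ΔQ_A = 3162 − 4356 = -1194; ΔP_B = 17 − 13.7 = 3.3.
Midpoints: Q̄_A = 3759.0, P̄_B = 15.35.
ε = (ΔQ_A/Q̄_A)/(ΔP_B/P̄_B) = (-1194/3759.0)/(3.3/15.35) ≈ -1.477.

-1.477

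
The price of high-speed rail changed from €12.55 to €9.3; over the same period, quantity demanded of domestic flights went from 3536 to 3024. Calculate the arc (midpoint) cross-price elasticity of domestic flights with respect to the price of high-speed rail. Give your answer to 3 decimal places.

0.525

ΔQ_A = 3024 − 3536 = -512; ΔP_B = 9.3 − 12.55 = -3.25.
Midpoints: Q̄_A = 3280.0, P̄_B = 10.93.
ε = (ΔQ_A/Q̄_A)/(ΔP_B/P̄_B) = (-512/3280.0)/(-3.25/10.93) ≈ 0.525.
ε > 0: domestic flights and high-speed rail are substitutes.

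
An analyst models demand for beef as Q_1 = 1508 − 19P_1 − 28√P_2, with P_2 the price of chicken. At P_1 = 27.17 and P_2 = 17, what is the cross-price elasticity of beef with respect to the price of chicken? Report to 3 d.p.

-0.066

At P_1 = 27.17 and P_2 = 17: Q_1 = 876.323.
∂Q_1/∂P_2 = -28/(2√P_2) = -28/(2√17) = -3.3955.
ε = (∂Q_1/∂P_2)(P_2/Q_1) = -3.3955 × (17/876.323) ≈ -0.066.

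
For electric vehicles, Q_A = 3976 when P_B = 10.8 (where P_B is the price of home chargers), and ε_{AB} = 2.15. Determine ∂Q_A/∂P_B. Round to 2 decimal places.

ε = (∂Q_A/∂P_B)·(P_B/Q_A) ⇒ ∂Q_A/∂P_B = ε·Q_A/P_B = 2.15 × 3976/10.8 ≈ 791.52.

791.52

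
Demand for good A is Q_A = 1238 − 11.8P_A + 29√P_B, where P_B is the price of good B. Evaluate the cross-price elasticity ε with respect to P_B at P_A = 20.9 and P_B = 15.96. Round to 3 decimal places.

0.052

At P_A = 20.9 and P_B = 15.96: Q_A = 1107.235.
∂Q_A/∂P_B = 29/(2√P_B) = 29/(2√15.96) = 3.6295.
ε = (∂Q_A/∂P_B)(P_B/Q_A) = 3.6295 × (15.96/1107.235) ≈ 0.052.
ε > 0: substitutes.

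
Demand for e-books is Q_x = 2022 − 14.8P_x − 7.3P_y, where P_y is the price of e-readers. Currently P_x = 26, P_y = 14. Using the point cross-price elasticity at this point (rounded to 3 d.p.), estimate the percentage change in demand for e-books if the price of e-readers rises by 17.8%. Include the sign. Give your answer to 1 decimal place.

-1.2%

At P_x = 26, P_y = 14: Q_x = 1535.
∂Q_x/∂P_y = -7.3.
ε = (∂Q_x/∂P_y)(P_y/Q_x) = -7.3000 × 14/1535 ≈ -0.067.
%ΔQ_x ≈ ε × %ΔP_y = -0.067 × (17.8%) = -1.2%.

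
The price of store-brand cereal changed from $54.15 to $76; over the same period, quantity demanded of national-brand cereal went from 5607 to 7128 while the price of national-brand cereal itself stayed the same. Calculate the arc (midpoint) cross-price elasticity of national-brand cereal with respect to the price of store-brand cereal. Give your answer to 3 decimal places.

0.711

ΔQ_A = 7128 − 5607 = 1521; ΔP_B = 76 − 54.15 = 21.85.
Midpoints: Q̄_A = 6367.5, P̄_B = 65.08.
ε = (ΔQ_A/Q̄_A)/(ΔP_B/P̄_B) = (1521/6367.5)/(21.85/65.08) ≈ 0.711.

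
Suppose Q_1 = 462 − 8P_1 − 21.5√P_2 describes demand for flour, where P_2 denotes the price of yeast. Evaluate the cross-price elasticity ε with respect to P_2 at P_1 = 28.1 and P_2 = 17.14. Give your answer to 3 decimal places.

-0.300

At P_1 = 28.1 and P_2 = 17.14: Q_1 = 148.189.
∂Q_1/∂P_2 = -21.5/(2√P_2) = -21.5/(2√17.14) = -2.5966.
ε = (∂Q_1/∂P_2)(P_2/Q_1) = -2.5966 × (17.14/148.189) ≈ -0.300.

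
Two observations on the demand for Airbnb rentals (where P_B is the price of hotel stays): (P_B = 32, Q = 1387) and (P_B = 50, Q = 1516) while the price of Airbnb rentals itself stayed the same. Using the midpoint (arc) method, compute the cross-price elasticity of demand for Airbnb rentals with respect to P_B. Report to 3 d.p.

ΔQ_A = 1516 − 1387 = 129; ΔP_B = 50 − 32 = 18.
Midpoints: Q̄_A = 1451.5, P̄_B = 41.00.
ε = (ΔQ_A/Q̄_A)/(ΔP_B/P̄_B) = (129/1451.5)/(18/41.00) ≈ 0.202.
ε > 0: Airbnb rentals and hotel stays are substitutes.

0.202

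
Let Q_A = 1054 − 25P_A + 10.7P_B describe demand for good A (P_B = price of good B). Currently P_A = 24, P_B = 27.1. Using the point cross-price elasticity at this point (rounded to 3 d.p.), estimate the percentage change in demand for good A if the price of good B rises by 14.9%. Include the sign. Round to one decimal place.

At P_A = 24, P_B = 27.1: Q_A = 743.97.
∂Q_A/∂P_B = 10.7.
ε = (∂Q_A/∂P_B)(P_B/Q_A) = 10.7000 × 27.1/743.97 ≈ 0.390.
%ΔQ_A ≈ ε × %ΔP_B = 0.390 × (14.9%) = 5.8%.

5.8%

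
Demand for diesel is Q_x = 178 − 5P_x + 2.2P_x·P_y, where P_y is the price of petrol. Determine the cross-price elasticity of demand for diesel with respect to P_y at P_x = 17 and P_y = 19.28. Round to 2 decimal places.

At P_x = 17 and P_y = 19.28: Q_x = 814.072.
∂Q_x/∂P_y = 2.2P_x = 2.2(17) = 37.4000.
ε = (∂Q_x/∂P_y)(P_y/Q_x) = 37.4000 × (19.28/814.072) ≈ 0.89.

0.89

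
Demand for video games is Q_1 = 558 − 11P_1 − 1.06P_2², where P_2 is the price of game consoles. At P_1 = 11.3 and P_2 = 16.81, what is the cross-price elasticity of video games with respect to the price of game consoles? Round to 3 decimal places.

-4.465

At P_1 = 11.3 and P_2 = 16.81: Q_1 = 134.169.
∂Q_1/∂P_2 = -2.12P_2 = -2.12(16.81) = -35.6372.
ε = (∂Q_1/∂P_2)(P_2/Q_1) = -35.6372 × (16.81/134.169) ≈ -4.465.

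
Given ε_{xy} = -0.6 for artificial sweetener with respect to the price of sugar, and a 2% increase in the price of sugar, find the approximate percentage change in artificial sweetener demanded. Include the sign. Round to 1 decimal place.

%ΔQ ≈ ε × %ΔP of sugar = -0.6 × (2%) = -1.2%.

-1.2%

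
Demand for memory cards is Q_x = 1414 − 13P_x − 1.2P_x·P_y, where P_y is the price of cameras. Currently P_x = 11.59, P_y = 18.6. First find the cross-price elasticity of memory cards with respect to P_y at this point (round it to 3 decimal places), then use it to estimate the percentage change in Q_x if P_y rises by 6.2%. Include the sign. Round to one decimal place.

-1.6%

At P_x = 11.59, P_y = 18.6: Q_x = 1004.641.
∂Q_x/∂P_y = -1.2P_x = -13.9080.
ε = (∂Q_x/∂P_y)(P_y/Q_x) = -13.9080 × 18.6/1004.641 ≈ -0.257.
%ΔQ_x ≈ ε × %ΔP_y = -0.257 × (6.2%) = -1.6%.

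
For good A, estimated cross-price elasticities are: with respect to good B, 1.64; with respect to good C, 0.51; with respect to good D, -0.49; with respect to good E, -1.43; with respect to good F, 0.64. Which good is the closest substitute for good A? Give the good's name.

good B

Substitutes have ε > 0. Among the positive values, 1.64 (good B) is largest.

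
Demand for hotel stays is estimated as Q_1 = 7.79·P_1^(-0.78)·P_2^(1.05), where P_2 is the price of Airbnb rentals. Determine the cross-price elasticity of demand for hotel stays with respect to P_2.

1.05

In a log-linear (constant-elasticity) demand function, the coefficient on the exponent of P_2 is the cross-price elasticity.
ε = 1.05. Positive, so hotel stays and Airbnb rentals are substitutes.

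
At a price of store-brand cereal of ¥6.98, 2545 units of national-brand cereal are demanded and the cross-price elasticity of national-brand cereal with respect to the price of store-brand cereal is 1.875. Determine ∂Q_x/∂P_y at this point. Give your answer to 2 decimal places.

683.65

ε = (∂Q_x/∂P_y)·(P_y/Q_x) ⇒ ∂Q_x/∂P_y = ε·Q_x/P_y = 1.875 × 2545/6.98 ≈ 683.65.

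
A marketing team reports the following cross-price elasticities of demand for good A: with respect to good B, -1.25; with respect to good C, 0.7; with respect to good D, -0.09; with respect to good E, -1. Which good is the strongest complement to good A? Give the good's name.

good B

Complements have ε < 0. The most negative value is -1.25 (good B).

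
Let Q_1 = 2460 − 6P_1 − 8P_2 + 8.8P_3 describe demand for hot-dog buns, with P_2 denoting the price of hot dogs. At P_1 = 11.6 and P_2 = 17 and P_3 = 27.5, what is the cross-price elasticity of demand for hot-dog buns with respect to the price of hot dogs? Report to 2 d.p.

At P_1 = 11.6 and P_2 = 17 and P_3 = 27.5: Q_1 = 2496.4.
∂Q_1/∂P_2 = -8.
ε = (∂Q_1/∂P_2)(P_2/Q_1) = -8 × (17/2496.4) ≈ -0.05.
Since ε < 0, hot-dog buns and hot dogs are complements.

-0.05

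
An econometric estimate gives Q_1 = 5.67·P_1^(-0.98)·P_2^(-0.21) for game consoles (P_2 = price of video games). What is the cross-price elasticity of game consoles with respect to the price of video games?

In a log-linear (constant-elasticity) demand function, the coefficient on the exponent of P_2 is the cross-price elasticity.
ε = -0.21. Negative, so game consoles and video games are complements.

-0.21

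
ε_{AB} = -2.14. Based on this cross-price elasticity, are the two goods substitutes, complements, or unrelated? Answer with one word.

complements

ε = -2.14 < 0, so a higher price of good B lowers demand for good A: complements.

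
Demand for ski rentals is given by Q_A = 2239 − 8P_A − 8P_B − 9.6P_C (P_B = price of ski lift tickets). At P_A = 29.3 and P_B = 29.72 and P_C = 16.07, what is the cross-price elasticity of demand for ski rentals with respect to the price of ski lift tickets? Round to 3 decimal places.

At P_A = 29.3 and P_B = 29.72 and P_C = 16.07: Q_A = 1612.568.
∂Q_A/∂P_B = -8.
ε = (∂Q_A/∂P_B)(P_B/Q_A) = -8 × (29.72/1612.568) ≈ -0.147.

-0.147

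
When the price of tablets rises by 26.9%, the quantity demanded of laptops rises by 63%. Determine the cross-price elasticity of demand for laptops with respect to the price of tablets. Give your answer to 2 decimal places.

2.34

ε = (%ΔQ of laptops) / (%ΔP of tablets) = (63%) / (26.9%) ≈ 2.34.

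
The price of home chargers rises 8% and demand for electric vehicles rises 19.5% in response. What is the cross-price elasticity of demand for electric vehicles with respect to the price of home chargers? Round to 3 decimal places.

ε = (%ΔQ of electric vehicles) / (%ΔP of home chargers) = (19.5%) / (8%) ≈ 2.438.

2.438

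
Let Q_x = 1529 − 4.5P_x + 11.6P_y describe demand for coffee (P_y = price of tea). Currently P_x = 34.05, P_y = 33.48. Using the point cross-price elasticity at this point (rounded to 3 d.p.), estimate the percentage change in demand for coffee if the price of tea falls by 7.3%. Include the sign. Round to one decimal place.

At P_x = 34.05, P_y = 33.48: Q_x = 1764.143.
∂Q_x/∂P_y = 11.6.
ε = (∂Q_x/∂P_y)(P_y/Q_x) = 11.6000 × 33.48/1764.143 ≈ 0.220.
%ΔQ_x ≈ ε × %ΔP_y = 0.220 × (-7.3%) = -1.6%.

-1.6%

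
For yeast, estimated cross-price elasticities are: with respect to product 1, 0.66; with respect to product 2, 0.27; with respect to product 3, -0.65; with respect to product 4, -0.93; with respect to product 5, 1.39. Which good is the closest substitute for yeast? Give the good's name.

Substitutes have ε > 0. Among the positive values, 1.39 (product 5) is largest.

product 5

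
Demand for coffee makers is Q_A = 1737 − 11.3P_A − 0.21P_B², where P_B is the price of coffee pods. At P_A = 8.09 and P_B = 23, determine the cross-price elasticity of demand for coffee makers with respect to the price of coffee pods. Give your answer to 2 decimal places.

-0.14

At P_A = 8.09 and P_B = 23: Q_A = 1534.493.
∂Q_A/∂P_B = -0.42P_B = -0.42(23) = -9.6600.
ε = (∂Q_A/∂P_B)(P_B/Q_A) = -9.6600 × (23/1534.493) ≈ -0.14.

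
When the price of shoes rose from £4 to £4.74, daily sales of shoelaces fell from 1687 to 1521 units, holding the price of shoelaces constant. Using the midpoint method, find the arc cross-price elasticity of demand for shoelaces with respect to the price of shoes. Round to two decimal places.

-0.61

ΔQ_A = 1521 − 1687 = -166; ΔP_B = 4.74 − 4 = 0.74.
Midpoints: Q̄_A = 1604.0, P̄_B = 4.37.
ε = (ΔQ_A/Q̄_A)/(ΔP_B/P̄_B) = (-166/1604.0)/(0.74/4.37) ≈ -0.61.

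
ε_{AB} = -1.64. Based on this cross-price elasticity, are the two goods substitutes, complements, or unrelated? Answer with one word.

ε = -1.64 < 0, so a higher price of good B lowers demand for good A: complements.

complements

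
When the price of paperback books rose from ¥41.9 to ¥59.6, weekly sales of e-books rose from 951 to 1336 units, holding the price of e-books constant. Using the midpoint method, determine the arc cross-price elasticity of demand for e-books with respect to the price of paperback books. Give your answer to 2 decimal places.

0.97

ΔQ_A = 1336 − 951 = 385; ΔP_B = 59.6 − 41.9 = 17.7.
Midpoints: Q̄_A = 1143.5, P̄_B = 50.75.
ε = (ΔQ_A/Q̄_A)/(ΔP_B/P̄_B) = (385/1143.5)/(17.7/50.75) ≈ 0.97.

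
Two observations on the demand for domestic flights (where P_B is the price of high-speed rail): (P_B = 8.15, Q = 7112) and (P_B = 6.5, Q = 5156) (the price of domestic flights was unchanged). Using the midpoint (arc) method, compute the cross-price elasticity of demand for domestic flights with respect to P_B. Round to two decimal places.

1.42

ΔQ_A = 5156 − 7112 = -1956; ΔP_B = 6.5 − 8.15 = -1.65.
Midpoints: Q̄_A = 6134.0, P̄_B = 7.33.
ε = (ΔQ_A/Q̄_A)/(ΔP_B/P̄_B) = (-1956/6134.0)/(-1.65/7.33) ≈ 1.42.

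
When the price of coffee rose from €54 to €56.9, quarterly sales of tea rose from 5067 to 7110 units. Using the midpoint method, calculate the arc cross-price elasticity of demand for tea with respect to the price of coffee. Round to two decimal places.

6.42

ΔQ_A = 7110 − 5067 = 2043; ΔP_B = 56.9 − 54 = 2.9.
Midpoints: Q̄_A = 6088.5, P̄_B = 55.45.
ε = (ΔQ_A/Q̄_A)/(ΔP_B/P̄_B) = (2043/6088.5)/(2.9/55.45) ≈ 6.42.
ε > 0: tea and coffee are substitutes.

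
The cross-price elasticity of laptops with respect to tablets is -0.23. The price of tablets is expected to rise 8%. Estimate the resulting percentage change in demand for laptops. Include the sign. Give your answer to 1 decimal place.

-1.8%

%ΔQ ≈ ε × %ΔP of tablets = -0.23 × (8%) = -1.8%.
Demand for laptops falls by about 1.8%.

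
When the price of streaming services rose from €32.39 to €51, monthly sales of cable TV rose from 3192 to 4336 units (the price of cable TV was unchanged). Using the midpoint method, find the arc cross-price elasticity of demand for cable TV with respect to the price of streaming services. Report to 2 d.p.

0.68

ΔQ_A = 4336 − 3192 = 1144; ΔP_B = 51 − 32.39 = 18.61.
Midpoints: Q̄_A = 3764.0, P̄_B = 41.70.
ε = (ΔQ_A/Q̄_A)/(ΔP_B/P̄_B) = (1144/3764.0)/(18.61/41.70) ≈ 0.68.
ε > 0: cable TV and streaming services are substitutes.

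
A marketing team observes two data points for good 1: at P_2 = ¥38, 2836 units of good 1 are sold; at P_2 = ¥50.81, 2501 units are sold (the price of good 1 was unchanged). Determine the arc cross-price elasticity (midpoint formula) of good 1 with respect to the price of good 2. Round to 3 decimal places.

ΔQ_1 = 2501 − 2836 = -335; ΔP_2 = 50.81 − 38 = 12.81.
Midpoints: Q̄_1 = 2668.5, P̄_2 = 44.41.
ε = (ΔQ_1/Q̄_1)/(ΔP_2/P̄_2) = (-335/2668.5)/(12.81/44.41) ≈ -0.435.

-0.435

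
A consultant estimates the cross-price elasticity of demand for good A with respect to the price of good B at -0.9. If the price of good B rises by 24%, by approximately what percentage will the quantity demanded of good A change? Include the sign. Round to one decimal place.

-21.6%

%ΔQ ≈ ε × %ΔP of good B = -0.9 × (24%) = -21.6%.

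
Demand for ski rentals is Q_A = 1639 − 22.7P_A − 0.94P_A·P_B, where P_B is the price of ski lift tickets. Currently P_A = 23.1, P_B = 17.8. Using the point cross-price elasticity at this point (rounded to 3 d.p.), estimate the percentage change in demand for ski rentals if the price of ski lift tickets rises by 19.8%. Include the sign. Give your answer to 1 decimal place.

-10.5%

At P_A = 23.1, P_B = 17.8: Q_A = 728.121.
∂Q_A/∂P_B = -0.94P_A = -21.7140.
ε = (∂Q_A/∂P_B)(P_B/Q_A) = -21.7140 × 17.8/728.121 ≈ -0.531.
%ΔQ_A ≈ ε × %ΔP_B = -0.531 × (19.8%) = -10.5%.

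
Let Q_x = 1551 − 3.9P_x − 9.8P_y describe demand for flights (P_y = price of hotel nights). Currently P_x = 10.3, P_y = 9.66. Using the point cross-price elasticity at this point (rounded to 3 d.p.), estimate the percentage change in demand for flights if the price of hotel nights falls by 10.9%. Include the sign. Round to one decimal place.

At P_x = 10.3, P_y = 9.66: Q_x = 1416.162.
∂Q_x/∂P_y = -9.8.
ε = (∂Q_x/∂P_y)(P_y/Q_x) = -9.8000 × 9.66/1416.162 ≈ -0.067.
%ΔQ_x ≈ ε × %ΔP_y = -0.067 × (-10.9%) = 0.7%.

0.7%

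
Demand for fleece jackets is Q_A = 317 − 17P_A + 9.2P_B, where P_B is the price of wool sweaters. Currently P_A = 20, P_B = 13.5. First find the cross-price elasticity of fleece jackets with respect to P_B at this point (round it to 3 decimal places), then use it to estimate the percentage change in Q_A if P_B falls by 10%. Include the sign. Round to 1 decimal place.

At P_A = 20, P_B = 13.5: Q_A = 101.2.
∂Q_A/∂P_B = 9.2.
ε = (∂Q_A/∂P_B)(P_B/Q_A) = 9.2000 × 13.5/101.2 ≈ 1.227.
%ΔQ_A ≈ ε × %ΔP_B = 1.227 × (-10%) = -12.3%.

-12.3%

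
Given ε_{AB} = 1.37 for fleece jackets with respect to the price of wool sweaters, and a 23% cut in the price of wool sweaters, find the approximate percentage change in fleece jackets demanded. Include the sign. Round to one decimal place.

-31.5%

%ΔQ ≈ ε × %ΔP of wool sweaters = 1.37 × (-23%) = -31.5%.
Demand for fleece jackets falls by about 31.5%.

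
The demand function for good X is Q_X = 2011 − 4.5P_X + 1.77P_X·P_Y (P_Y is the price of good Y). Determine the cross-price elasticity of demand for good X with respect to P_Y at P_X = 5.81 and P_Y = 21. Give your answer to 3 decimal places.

0.098

At P_X = 5.81 and P_Y = 21: Q_X = 2200.813.
∂Q_X/∂P_Y = 1.77P_X = 1.77(5.81) = 10.2837.
ε = (∂Q_X/∂P_Y)(P_Y/Q_X) = 10.2837 × (21/2200.813) ≈ 0.098.
ε > 0: substitutes.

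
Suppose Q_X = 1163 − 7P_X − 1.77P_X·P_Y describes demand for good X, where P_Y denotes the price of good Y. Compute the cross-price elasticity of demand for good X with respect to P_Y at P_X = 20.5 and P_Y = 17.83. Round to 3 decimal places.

At P_X = 20.5 and P_Y = 17.83: Q_X = 372.538.
∂Q_X/∂P_Y = -1.77P_X = -1.77(20.5) = -36.2850.
ε = (∂Q_X/∂P_Y)(P_Y/Q_X) = -36.2850 × (17.83/372.538) ≈ -1.737.

-1.737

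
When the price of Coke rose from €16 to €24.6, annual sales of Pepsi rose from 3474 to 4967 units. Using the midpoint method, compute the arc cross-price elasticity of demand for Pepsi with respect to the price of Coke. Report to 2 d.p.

ΔQ_A = 4967 − 3474 = 1493; ΔP_B = 24.6 − 16 = 8.6.
Midpoints: Q̄_A = 4220.5, P̄_B = 20.30.
ε = (ΔQ_A/Q̄_A)/(ΔP_B/P̄_B) = (1493/4220.5)/(8.6/20.30) ≈ 0.84.

0.84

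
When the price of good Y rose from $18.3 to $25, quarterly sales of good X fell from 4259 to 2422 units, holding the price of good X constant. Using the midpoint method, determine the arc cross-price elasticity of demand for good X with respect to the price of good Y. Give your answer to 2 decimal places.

-1.78

ΔQ_X = 2422 − 4259 = -1837; ΔP_Y = 25 − 18.3 = 6.7.
Midpoints: Q̄_X = 3340.5, P̄_Y = 21.65.
ε = (ΔQ_X/Q̄_X)/(ΔP_Y/P̄_Y) = (-1837/3340.5)/(6.7/21.65) ≈ -1.78.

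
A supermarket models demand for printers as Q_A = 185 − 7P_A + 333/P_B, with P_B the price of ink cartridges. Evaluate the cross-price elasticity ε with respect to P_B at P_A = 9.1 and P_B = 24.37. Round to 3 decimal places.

-0.101

At P_A = 9.1 and P_B = 24.37: Q_A = 134.964.
∂Q_A/∂P_B = −333/P_B² = -0.5607.
ε = (∂Q_A/∂P_B)(P_B/Q_A) = -0.5607 × (24.37/134.964) ≈ -0.101.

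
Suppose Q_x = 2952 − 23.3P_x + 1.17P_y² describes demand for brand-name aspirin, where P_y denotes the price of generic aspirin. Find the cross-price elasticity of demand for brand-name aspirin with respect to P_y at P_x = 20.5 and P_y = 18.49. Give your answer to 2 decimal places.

At P_x = 20.5 and P_y = 18.49: Q_x = 2874.350.
∂Q_x/∂P_y = 2.34P_y = 2.34(18.49) = 43.2666.
ε = (∂Q_x/∂P_y)(P_y/Q_x) = 43.2666 × (18.49/2874.350) ≈ 0.28.
ε > 0: substitutes.

0.28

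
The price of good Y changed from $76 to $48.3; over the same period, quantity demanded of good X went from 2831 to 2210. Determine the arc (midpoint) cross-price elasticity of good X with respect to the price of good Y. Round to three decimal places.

0.553

ΔQ_X = 2210 − 2831 = -621; ΔP_Y = 48.3 − 76 = -27.7.
Midpoints: Q̄_X = 2520.5, P̄_Y = 62.15.
ε = (ΔQ_X/Q̄_X)/(ΔP_Y/P̄_Y) = (-621/2520.5)/(-27.7/62.15) ≈ 0.553.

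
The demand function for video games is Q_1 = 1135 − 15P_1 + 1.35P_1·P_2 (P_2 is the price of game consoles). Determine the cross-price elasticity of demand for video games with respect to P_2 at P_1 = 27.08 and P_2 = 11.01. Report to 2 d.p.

0.36

At P_1 = 27.08 and P_2 = 11.01: Q_1 = 1131.304.
∂Q_1/∂P_2 = 1.35P_1 = 1.35(27.08) = 36.5580.
ε = (∂Q_1/∂P_2)(P_2/Q_1) = 36.5580 × (11.01/1131.304) ≈ 0.36.
ε > 0: substitutes.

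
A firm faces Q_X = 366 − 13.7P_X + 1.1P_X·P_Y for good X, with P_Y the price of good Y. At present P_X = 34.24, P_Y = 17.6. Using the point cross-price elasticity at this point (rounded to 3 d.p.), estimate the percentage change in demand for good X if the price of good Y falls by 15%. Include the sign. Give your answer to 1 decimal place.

-17.8%

At P_X = 34.24, P_Y = 17.6: Q_X = 559.798.
∂Q_X/∂P_Y = 1.1P_X = 37.6640.
ε = (∂Q_X/∂P_Y)(P_Y/Q_X) = 37.6640 × 17.6/559.798 ≈ 1.184.
%ΔQ_X ≈ ε × %ΔP_Y = 1.184 × (-15%) = -17.8%.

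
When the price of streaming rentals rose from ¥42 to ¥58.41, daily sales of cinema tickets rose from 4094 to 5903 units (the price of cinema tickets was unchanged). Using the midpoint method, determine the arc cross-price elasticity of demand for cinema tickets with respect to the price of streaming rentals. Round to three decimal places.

1.107

ΔQ_A = 5903 − 4094 = 1809; ΔP_B = 58.41 − 42 = 16.41.
Midpoints: Q̄_A = 4998.5, P̄_B = 50.20.
ε = (ΔQ_A/Q̄_A)/(ΔP_B/P̄_B) = (1809/4998.5)/(16.41/50.20) ≈ 1.107.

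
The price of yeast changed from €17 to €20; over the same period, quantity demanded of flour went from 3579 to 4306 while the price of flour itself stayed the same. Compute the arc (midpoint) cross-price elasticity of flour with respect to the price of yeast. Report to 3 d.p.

ΔQ_A = 4306 − 3579 = 727; ΔP_B = 20 − 17 = 3.
Midpoints: Q̄_A = 3942.5, P̄_B = 18.50.
ε = (ΔQ_A/Q̄_A)/(ΔP_B/P̄_B) = (727/3942.5)/(3/18.50) ≈ 1.137.
ε > 0: flour and yeast are substitutes.

1.137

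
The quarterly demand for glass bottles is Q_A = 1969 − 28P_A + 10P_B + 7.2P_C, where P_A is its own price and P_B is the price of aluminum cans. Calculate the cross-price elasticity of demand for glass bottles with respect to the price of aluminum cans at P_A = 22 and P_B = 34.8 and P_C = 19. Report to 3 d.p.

At P_A = 22 and P_B = 34.8 and P_C = 19: Q_A = 1837.8.
∂Q_A/∂P_B = 10.
ε = (∂Q_A/∂P_B)(P_B/Q_A) = 10 × (34.8/1837.8) ≈ 0.189.
Since ε > 0, glass bottles and aluminum cans are substitutes.

0.189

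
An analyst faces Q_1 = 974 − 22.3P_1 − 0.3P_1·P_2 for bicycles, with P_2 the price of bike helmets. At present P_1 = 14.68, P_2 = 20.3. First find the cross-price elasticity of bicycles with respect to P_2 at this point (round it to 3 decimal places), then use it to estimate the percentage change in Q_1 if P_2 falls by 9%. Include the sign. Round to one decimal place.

1.4%

At P_1 = 14.68, P_2 = 20.3: Q_1 = 557.235.
∂Q_1/∂P_2 = -0.3P_1 = -4.4040.
ε = (∂Q_1/∂P_2)(P_2/Q_1) = -4.4040 × 20.3/557.235 ≈ -0.160.
%ΔQ_1 ≈ ε × %ΔP_2 = -0.160 × (-9%) = 1.4%.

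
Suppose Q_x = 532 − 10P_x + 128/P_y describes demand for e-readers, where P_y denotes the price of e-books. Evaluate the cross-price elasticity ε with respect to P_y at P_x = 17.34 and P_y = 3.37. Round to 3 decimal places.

At P_x = 17.34 and P_y = 3.37: Q_x = 396.582.
∂Q_x/∂P_y = −128/P_y² = -11.2707.
ε = (∂Q_x/∂P_y)(P_y/Q_x) = -11.2707 × (3.37/396.582) ≈ -0.096.

-0.096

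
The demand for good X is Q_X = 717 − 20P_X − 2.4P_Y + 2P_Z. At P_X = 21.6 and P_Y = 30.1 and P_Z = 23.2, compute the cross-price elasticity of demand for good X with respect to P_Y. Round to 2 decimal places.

-0.28

At P_X = 21.6 and P_Y = 30.1 and P_Z = 23.2: Q_X = 259.16.
∂Q_X/∂P_Y = -2.4.
ε = (∂Q_X/∂P_Y)(P_Y/Q_X) = -2.4 × (30.1/259.16) ≈ -0.28.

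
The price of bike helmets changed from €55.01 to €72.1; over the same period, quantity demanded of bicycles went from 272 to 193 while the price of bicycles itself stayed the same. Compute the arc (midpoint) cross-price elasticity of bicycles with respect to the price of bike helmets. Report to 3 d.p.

ΔQ_A = 193 − 272 = -79; ΔP_B = 72.1 − 55.01 = 17.09.
Midpoints: Q̄_A = 232.5, P̄_B = 63.55.
ε = (ΔQ_A/Q̄_A)/(ΔP_B/P̄_B) = (-79/232.5)/(17.09/63.55) ≈ -1.264.

-1.264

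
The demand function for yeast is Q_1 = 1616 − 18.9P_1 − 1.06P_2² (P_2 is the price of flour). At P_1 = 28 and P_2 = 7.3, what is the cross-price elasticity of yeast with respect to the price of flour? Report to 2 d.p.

-0.11

At P_1 = 28 and P_2 = 7.3: Q_1 = 1030.313.
∂Q_1/∂P_2 = -2.12P_2 = -2.12(7.3) = -15.4760.
ε = (∂Q_1/∂P_2)(P_2/Q_1) = -15.4760 × (7.3/1030.313) ≈ -0.11.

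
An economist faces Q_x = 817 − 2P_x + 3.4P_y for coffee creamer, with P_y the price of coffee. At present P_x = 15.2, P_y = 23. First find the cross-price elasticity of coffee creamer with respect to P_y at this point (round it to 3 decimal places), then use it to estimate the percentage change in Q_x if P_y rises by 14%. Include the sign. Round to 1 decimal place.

1.3%

At P_x = 15.2, P_y = 23: Q_x = 864.8.
∂Q_x/∂P_y = 3.4.
ε = (∂Q_x/∂P_y)(P_y/Q_x) = 3.4000 × 23/864.8 ≈ 0.090.
%ΔQ_x ≈ ε × %ΔP_y = 0.090 × (14%) = 1.3%.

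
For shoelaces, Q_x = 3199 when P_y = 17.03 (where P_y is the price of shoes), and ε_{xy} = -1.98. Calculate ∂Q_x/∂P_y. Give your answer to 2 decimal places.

-371.93

ε = (∂Q_x/∂P_y)·(P_y/Q_x) ⇒ ∂Q_x/∂P_y = ε·Q_x/P_y = -1.98 × 3199/17.03 ≈ -371.93.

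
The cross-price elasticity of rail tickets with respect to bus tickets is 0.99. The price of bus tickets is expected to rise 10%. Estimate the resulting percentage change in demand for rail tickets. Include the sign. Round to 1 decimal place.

%ΔQ ≈ ε × %ΔP of bus tickets = 0.99 × (10%) = 9.9%.
Demand for rail tickets rises by about 9.9%.

9.9%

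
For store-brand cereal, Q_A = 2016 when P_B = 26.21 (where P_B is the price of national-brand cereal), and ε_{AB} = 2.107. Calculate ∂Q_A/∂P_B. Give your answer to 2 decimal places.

ε = (∂Q_A/∂P_B)·(P_B/Q_A) ⇒ ∂Q_A/∂P_B = ε·Q_A/P_B = 2.107 × 2016/26.21 ≈ 162.06.

162.06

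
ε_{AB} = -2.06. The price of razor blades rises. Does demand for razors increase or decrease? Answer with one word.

ε < 0 and the price of razor blades rises, so the quantity of razors moves in the opposite direction: it decreases.

decrease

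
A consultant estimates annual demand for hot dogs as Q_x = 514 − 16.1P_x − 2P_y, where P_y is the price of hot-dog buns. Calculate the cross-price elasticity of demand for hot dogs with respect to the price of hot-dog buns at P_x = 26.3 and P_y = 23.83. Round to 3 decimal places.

-1.111

At P_x = 26.3 and P_y = 23.83: Q_x = 42.91.
∂Q_x/∂P_y = -2.
ε = (∂Q_x/∂P_y)(P_y/Q_x) = -2 × (23.83/42.91) ≈ -1.111.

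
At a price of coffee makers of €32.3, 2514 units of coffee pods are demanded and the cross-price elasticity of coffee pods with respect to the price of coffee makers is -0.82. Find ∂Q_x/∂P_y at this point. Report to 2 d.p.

-63.82

ε = (∂Q_x/∂P_y)·(P_y/Q_x) ⇒ ∂Q_x/∂P_y = ε·Q_x/P_y = -0.82 × 2514/32.3 ≈ -63.82.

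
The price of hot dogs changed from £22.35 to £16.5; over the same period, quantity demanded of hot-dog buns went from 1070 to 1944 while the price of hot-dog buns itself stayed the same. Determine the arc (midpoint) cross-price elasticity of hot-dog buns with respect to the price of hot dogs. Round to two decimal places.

ΔQ_A = 1944 − 1070 = 874; ΔP_B = 16.5 − 22.35 = -5.85.
Midpoints: Q̄_A = 1507.0, P̄_B = 19.43.
ε = (ΔQ_A/Q̄_A)/(ΔP_B/P̄_B) = (874/1507.0)/(-5.85/19.43) ≈ -1.93.
ε < 0: hot-dog buns and hot dogs are complements.

-1.93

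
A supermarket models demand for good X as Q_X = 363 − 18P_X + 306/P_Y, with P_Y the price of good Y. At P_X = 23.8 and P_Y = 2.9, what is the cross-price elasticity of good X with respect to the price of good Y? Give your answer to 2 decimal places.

At P_X = 23.8 and P_Y = 2.9: Q_X = 40.117.
∂Q_X/∂P_Y = −306/P_Y² = -36.3853.
ε = (∂Q_X/∂P_Y)(P_Y/Q_X) = -36.3853 × (2.9/40.117) ≈ -2.63.

-2.63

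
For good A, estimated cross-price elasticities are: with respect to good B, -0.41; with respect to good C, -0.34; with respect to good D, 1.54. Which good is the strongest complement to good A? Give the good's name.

Complements have ε < 0. The most negative value is -0.41 (good B).

good B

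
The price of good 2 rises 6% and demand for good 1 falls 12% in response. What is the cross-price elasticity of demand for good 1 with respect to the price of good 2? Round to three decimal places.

ε = (%ΔQ of good 1) / (%ΔP of good 2) = (-12%) / (6%) ≈ -2.000.
Negative cross-price elasticity: complements.

-2.000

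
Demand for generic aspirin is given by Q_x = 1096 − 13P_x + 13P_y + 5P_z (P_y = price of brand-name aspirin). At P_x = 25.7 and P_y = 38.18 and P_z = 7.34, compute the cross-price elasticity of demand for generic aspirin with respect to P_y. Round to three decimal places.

At P_x = 25.7 and P_y = 38.18 and P_z = 7.34: Q_x = 1294.94.
∂Q_x/∂P_y = 13.
ε = (∂Q_x/∂P_y)(P_y/Q_x) = 13 × (38.18/1294.94) ≈ 0.383.
Since ε > 0, generic aspirin and brand-name aspirin are substitutes.

0.383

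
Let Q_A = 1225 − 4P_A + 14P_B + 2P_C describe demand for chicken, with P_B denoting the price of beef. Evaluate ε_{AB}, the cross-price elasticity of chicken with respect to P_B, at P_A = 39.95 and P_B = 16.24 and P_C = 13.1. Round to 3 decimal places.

At P_A = 39.95 and P_B = 16.24 and P_C = 13.1: Q_A = 1318.76.
∂Q_A/∂P_B = 14.
ε = (∂Q_A/∂P_B)(P_B/Q_A) = 14 × (16.24/1318.76) ≈ 0.172.
Since ε > 0, chicken and beef are substitutes.

0.172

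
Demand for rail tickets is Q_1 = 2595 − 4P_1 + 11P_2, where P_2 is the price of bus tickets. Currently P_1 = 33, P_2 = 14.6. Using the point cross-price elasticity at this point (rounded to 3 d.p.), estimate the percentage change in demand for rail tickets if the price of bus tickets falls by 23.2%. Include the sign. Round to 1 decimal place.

At P_1 = 33, P_2 = 14.6: Q_1 = 2623.6.
∂Q_1/∂P_2 = 11.
ε = (∂Q_1/∂P_2)(P_2/Q_1) = 11.0000 × 14.6/2623.6 ≈ 0.061.
%ΔQ_1 ≈ ε × %ΔP_2 = 0.061 × (-23.2%) = -1.4%.

-1.4%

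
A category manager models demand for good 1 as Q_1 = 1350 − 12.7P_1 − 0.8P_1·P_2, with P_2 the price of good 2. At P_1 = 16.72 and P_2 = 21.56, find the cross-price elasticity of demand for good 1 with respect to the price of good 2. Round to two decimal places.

At P_1 = 16.72 and P_2 = 21.56: Q_1 = 849.269.
∂Q_1/∂P_2 = -0.8P_1 = -0.8(16.72) = -13.3760.
ε = (∂Q_1/∂P_2)(P_2/Q_1) = -13.3760 × (21.56/849.269) ≈ -0.34.
ε < 0: complements.

-0.34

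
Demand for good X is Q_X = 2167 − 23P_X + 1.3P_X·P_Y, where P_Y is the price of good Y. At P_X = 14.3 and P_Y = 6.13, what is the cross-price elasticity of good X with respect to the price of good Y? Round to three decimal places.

0.058

At P_X = 14.3 and P_Y = 6.13: Q_X = 1952.057.
∂Q_X/∂P_Y = 1.3P_X = 1.3(14.3) = 18.5900.
ε = (∂Q_X/∂P_Y)(P_Y/Q_X) = 18.5900 × (6.13/1952.057) ≈ 0.058.
ε > 0: substitutes.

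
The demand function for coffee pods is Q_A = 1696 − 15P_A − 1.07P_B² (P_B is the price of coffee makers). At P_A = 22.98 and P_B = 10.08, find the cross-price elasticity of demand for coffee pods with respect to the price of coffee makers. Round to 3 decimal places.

At P_A = 22.98 and P_B = 10.08: Q_A = 1242.581.
∂Q_A/∂P_B = -2.14P_B = -2.14(10.08) = -21.5712.
ε = (∂Q_A/∂P_B)(P_B/Q_A) = -21.5712 × (10.08/1242.581) ≈ -0.175.
ε < 0: complements.

-0.175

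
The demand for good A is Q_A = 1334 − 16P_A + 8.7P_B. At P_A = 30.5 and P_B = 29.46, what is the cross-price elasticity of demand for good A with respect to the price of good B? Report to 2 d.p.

At P_A = 30.5 and P_B = 29.46: Q_A = 1102.302.
∂Q_A/∂P_B = 8.7.
ε = (∂Q_A/∂P_B)(P_B/Q_A) = 8.7 × (29.46/1102.302) ≈ 0.23.

0.23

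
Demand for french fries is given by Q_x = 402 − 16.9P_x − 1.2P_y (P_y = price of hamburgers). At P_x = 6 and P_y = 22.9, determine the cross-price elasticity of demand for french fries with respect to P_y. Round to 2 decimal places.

-0.10

At P_x = 6 and P_y = 22.9: Q_x = 273.12.
∂Q_x/∂P_y = -1.2.
ε = (∂Q_x/∂P_y)(P_y/Q_x) = -1.2 × (22.9/273.12) ≈ -0.10.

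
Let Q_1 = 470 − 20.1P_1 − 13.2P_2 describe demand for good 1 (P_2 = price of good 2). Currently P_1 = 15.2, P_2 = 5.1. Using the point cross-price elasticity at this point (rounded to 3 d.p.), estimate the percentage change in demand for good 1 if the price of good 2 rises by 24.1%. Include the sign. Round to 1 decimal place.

At P_1 = 15.2, P_2 = 5.1: Q_1 = 97.16.
∂Q_1/∂P_2 = -13.2.
ε = (∂Q_1/∂P_2)(P_2/Q_1) = -13.2000 × 5.1/97.16 ≈ -0.693.
%ΔQ_1 ≈ ε × %ΔP_2 = -0.693 × (24.1%) = -16.7%.

-16.7%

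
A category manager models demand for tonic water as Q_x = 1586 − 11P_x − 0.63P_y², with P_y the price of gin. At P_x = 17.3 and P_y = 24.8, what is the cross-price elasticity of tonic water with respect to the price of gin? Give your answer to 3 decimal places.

At P_x = 17.3 and P_y = 24.8: Q_x = 1008.225.
∂Q_x/∂P_y = -1.26P_y = -1.26(24.8) = -31.2480.
ε = (∂Q_x/∂P_y)(P_y/Q_x) = -31.2480 × (24.8/1008.225) ≈ -0.769.

-0.769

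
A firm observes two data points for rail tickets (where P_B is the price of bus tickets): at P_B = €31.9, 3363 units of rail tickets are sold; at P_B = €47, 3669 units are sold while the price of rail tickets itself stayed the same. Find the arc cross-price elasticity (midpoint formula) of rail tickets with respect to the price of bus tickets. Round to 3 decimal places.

ΔQ_A = 3669 − 3363 = 306; ΔP_B = 47 − 31.9 = 15.1.
Midpoints: Q̄_A = 3516.0, P̄_B = 39.45.
ε = (ΔQ_A/Q̄_A)/(ΔP_B/P̄_B) = (306/3516.0)/(15.1/39.45) ≈ 0.227.

0.227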